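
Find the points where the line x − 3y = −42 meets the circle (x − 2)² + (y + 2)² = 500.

Substitute y = (42 + x)/3:
10x² + 60x − 2160 = 0  ⟹  x² + 6x − 216 = 0
x = 12 or x = −18, giving (12, 18) and (−18, 8).

(−18, 8) and (12, 18)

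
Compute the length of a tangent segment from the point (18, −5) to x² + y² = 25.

18

With centre O = (0, 0), |OP|² = 349 and r² = 25.
Power of the point: PT² = |PO|² − r² = 324, so PT = 18.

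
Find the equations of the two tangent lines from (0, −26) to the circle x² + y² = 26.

Write the tangent as mx − y + (−26 − m·(0)) = 0 and set its distance from the centre to √26:
(0m − (26))² = 26(m² + 1)
m² − 25 = 0, so m = −5 or m = 5.
With m = −5: 5x + y = −26. With m = 5: 5x − y = 26.

5x + y = −26 and 5x − y = 26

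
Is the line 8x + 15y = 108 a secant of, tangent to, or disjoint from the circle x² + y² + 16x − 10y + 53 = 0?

secant

Substituting the line into the circle gives 289x² + 3072x + 7389 = 0.
Δ = 9437184 − 8541684 = 895500.
Two real roots: the line is a secant.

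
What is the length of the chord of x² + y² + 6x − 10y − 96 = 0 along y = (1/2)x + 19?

Substitute y = (38 + x)/2:
5x² + 80x + 300 = 0  ⟹  x² + 16x + 60 = 0
x = −6 or x = −10, giving (−6, 16) and (−10, 14).
Chord length = distance between (−6, 16) and (−10, 14) = √20 = 2√5.

2√5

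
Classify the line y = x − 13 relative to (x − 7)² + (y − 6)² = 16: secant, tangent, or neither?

d² = (1·7 − 1·6 − (13))²/2 = 72; r² = 16.
Since d² > r², the line lies outside the circle.

neither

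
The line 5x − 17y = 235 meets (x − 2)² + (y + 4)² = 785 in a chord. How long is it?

3√314

Centre (2, −4), r² = 785. Perpendicular distance d from centre to line = |−157| / √314 = 157/√314.
Half the chord is √(r² − d²) = √(1413/2), so the full chord is 3√314.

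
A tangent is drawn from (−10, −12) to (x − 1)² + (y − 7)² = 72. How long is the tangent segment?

With centre O = (1, 7), |OP|² = 482 and r² = 72.
By the tangent–radius right angle, tangent length = √(|PO|² − r²) = √410.

√410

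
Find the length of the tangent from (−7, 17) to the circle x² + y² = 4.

The centre is (0, 0) and r = 2. The square of the distance from P to the centre is 49 + 289 = 338.
The tangent meets the radius at right angles, so tangent² = |PO|² − r² = 338 − 4 = 334.

√334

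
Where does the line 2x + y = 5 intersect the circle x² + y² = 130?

Express y = −2x + 5 and substitute into the circle:
5x² − 20x − 105 = 0  ⟹  x² − 4x − 21 = 0
x = 7 or x = −3, giving (7, −9) and (−3, 11).

(−3, 11) and (7, −9)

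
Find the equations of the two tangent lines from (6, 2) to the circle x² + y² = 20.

Let a tangent through (6, 2) have slope m. Its distance from (0, 0) must equal 2√5:
(−6m − (−2))² = 20(m² + 1)
2m² − 3m − 2 = 0, so m = −1/2 or m = 2.
Through (6, 2) these give x + 2y = 10 and 2x − y = 10.

x + 2y = 10 and 2x − y = 10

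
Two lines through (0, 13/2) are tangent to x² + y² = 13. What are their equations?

A line y − (13/2) = m(x − (0)) is tangent when its distance from (0, 0) is √13:
(0m − (−13/2))² = 13(m² + 1)
4m² − 9 = 0, so m = 3/2 or m = −3/2.
With m = 3/2: 3x − 2y = −13. With m = −3/2: 3x + 2y = 13.

3x − 2y = −13 and 3x + 2y = 13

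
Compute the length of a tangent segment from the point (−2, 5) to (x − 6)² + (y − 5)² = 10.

With centre O = (6, 5), |OP|² = 64 and r² = 10.
By the tangent–radius right angle, tangent length = √(|PO|² − r²) = √54 = 3√6.

3√6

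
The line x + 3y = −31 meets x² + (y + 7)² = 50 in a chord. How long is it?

4√10

Express y = (−31 − x)/3 and substitute into the circle:
10x² + 20x − 350 = 0  ⟹  x² + 2x − 35 = 0
x = 5 or x = −7, giving (5, −12) and (−7, −8).
Chord length = distance between (5, −12) and (−7, −8) = √160 = 4√10.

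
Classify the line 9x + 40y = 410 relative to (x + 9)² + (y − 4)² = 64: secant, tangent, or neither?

Centre (−9, 4), r² = 64. Distance² from centre to line = (−331)²/1681 = 109561/1681.
Since d² > r², the line lies outside the circle.

neither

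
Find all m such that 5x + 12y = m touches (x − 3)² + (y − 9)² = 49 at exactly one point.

m = 32 or m = 214

For a tangent, require d(centre, line) = r = 7.
|5·3 + 12·9 − m| / √169 = 7
|m − (123)| = 7·13, so m = 214 or m = 32.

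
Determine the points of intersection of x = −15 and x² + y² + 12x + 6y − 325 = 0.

The line gives x = −15. Substituting into the circle:
y² + 6y − 280 = 0
y = 14 or y = −20, giving (−15, 14) and (−15, −20).

(−15, −20) and (−15, 14)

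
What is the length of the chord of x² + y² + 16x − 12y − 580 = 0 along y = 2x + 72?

From the line, y = 2x + 72. Substituting:
5x² + 280x + 3740 = 0  ⟹  x² + 56x + 748 = 0
x = −22 or x = −34, giving (−22, 28) and (−34, 4).
|(−22, 28) − (−34, 4)| = √((12)² + (24)²) = 12√5.

12√5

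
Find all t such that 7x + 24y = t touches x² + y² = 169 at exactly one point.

The line touches the circle iff its distance from (0, 0) is 13:
|7·0 + 24·0 − t| / √625 = 13
|t| = 13·25, so t = 325 or t = −325.

t = −325 or t = 325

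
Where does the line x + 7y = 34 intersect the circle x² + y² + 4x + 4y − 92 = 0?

Express y = (34 − x)/7 and substitute into the circle:
50x² + 100x − 2400 = 0  ⟹  x² + 2x − 48 = 0
x = 6 or x = −8, giving (6, 4) and (−8, 6).

(−8, 6) and (6, 4)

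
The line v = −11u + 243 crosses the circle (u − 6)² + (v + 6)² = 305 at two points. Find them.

(22, 1) and (23, −10)

Substitute v = −11u + 243:
122u² − 5490u + 61732 = 0  ⟹  u² − 45u + 506 = 0
u = 23 or u = 22, giving (23, −10) and (22, 1).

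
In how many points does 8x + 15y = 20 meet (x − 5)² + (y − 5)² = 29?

0

Substituting the line into the circle gives 289x² − 1370x + 2125 = 0.
Δ = 1876900 − 2456500 = −579600.
No real roots: the line does not meet the circle.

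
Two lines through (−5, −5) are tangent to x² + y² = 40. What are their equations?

3x + y = −20 and x + 3y = −20

Write the tangent as mx − y + (−5 − m·(−5)) = 0 and set its distance from the centre to 2√10:
(5m − (5))² = 40(m² + 1)
3m² + 10m + 3 = 0, so m = −3 or m = −1/3.
Through (−5, −5) these give 3x + y = −20 and x + 3y = −20.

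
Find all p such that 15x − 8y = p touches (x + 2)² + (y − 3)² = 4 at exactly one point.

p = −88 or p = −20

Tangency holds when the distance from the centre (−2, 3) to the line equals the radius 2:
|15·(−2) − 8·3 − p| / √289 = 2
|p − (−54)| = 2·17, so p = −20 or p = −88.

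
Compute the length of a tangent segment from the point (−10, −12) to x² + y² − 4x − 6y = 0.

Centre (2, 3), r² = 13. |PO|² = (−12)² + (−15)² = 369.
The tangent meets the radius at right angles, so tangent² = |PO|² − r² = 369 − 13 = 356.

2√89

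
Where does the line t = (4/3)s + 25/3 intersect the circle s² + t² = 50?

Express t = (25 + 4s)/3 and substitute into the circle:
25s² + 200s + 175 = 0  ⟹  s² + 8s + 7 = 0
s = −1 or s = −7, giving (−1, 7) and (−7, −1).

(−7, −1) and (−1, 7)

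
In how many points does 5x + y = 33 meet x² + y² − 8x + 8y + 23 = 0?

0

Substituting the line into the circle gives 26x² − 378x + 1376 = 0.
Δ = 142884 − 143104 = −220.
No real roots: the line does not meet the circle.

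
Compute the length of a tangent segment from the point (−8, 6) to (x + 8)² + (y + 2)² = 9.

With centre O = (−8, −2), |OP|² = 64 and r² = 9.
The tangent meets the radius at right angles, so tangent² = |PO|² − r² = 64 − 9 = 55.

√55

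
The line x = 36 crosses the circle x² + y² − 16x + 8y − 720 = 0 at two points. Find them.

The line gives x = 36. Substituting into the circle:
y² + 8y = 0
y = 0 or y = −8, giving (36, 0) and (36, −8).

(36, −8) and (36, 0)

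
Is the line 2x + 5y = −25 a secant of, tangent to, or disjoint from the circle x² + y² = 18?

disjoint

d² = (2·0 + 5·0 − (−25))²/29 = 625/29; r² = 18.
Since d² > r², the line lies outside the circle.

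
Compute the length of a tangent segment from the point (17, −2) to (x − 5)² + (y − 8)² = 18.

The centre is (5, 8) and r = 3√2. The square of the distance from P to the centre is 144 + 100 = 244.
The tangent meets the radius at right angles, so tangent² = |PO|² − r² = 244 − 18 = 226.

√226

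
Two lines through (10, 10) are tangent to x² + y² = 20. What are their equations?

x − 2y = −10 and 2x − y = 10

A line y − (10) = m(x − (10)) is tangent when its distance from (0, 0) is 2√5:
(−10m − (−10))² = 20(m² + 1)
2m² − 5m + 2 = 0, so m = 1/2 or m = 2.
With m = 1/2: x − 2y = −10. With m = 2: 2x − y = 10.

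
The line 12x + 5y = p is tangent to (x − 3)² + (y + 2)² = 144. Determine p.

Tangency holds when the distance from the centre (3, −2) to the line equals the radius 12:
|12·3 + 5·(−2) − p| / √169 = 12
|p − (26)| = 12·13, so p = 182 or p = −130.

p = −130 or p = 182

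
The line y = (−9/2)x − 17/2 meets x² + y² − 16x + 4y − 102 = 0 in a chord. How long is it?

2√85

Substitute y = (−17 − 9x)/2:
85x² + 170x − 255 = 0  ⟹  x² + 2x − 3 = 0
x = 1 or x = −3, giving (1, −13) and (−3, 5).
Chord length = distance between (1, −13) and (−3, 5) = √340 = 2√85.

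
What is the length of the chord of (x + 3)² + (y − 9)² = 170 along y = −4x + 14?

Centre (−3, 9), r² = 170. Perpendicular distance d from centre to line = |−17| / √17 = 17/√17.
Chord = 2√(r² − d²) = 2·√(153) = 6√17.

6√17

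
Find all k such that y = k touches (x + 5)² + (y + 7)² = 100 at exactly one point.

The line touches the circle iff its distance from (−5, −7) is 10:
|0·(−5) + 1·(−7) − k| / √1 = 10
|k − (−7)| = 10, so k = 3 or k = −17.

k = −17 or k = 3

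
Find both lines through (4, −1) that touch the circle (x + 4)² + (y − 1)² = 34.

5x + 3y = 17 and 3x − 5y = 17

A line y − (−1) = m(x − (4)) is tangent when its distance from (−4, 1) is √34:
(−8m − (2))² = 34(m² + 1)
15m² + 16m − 15 = 0, so m = −5/3 or m = 3/5.
Through (4, −1) these give 5x + 3y = 17 and 3x − 5y = 17.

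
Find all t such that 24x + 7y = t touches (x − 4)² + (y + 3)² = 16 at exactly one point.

t = −25 or t = 175

For a tangent, require d(centre, line) = r = 4.
|24·4 + 7·(−3) − t| / √625 = 4
|t − (75)| = 4·25, so t = 175 or t = −25.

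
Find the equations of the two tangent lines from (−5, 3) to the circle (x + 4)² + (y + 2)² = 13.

A line y − (3) = m(x − (−5)) is tangent when its distance from (−4, −2) is √13:
[m·(1) − (−5)]² = 13(m² + 1)
6m² − 5m − 6 = 0, so m = −2/3 or m = 3/2.
Through (−5, 3) these give 2x + 3y = −1 and 3x − 2y = −21.

2x + 3y = −1 and 3x − 2y = −21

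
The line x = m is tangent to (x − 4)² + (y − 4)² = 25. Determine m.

m = −1 or m = 9

The line touches the circle iff its distance from (4, 4) is 5:
|1·4 + 0·4 − m| / √1 = 5
|m − (4)| = 5, so m = 9 or m = −1.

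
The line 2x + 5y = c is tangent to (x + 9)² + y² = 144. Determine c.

c = −18 ± 12√29

Tangency holds when the distance from the centre (−9, 0) to the line equals the radius 12:
|2·(−9) + 5·0 − c| / √29 = 12
|c − (−18)| = 12√29.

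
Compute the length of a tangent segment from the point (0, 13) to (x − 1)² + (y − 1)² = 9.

With centre O = (1, 1), |OP|² = 145 and r² = 9.
By the tangent–radius right angle, tangent length = √(|PO|² − r²) = √136 = 2√34.

2√34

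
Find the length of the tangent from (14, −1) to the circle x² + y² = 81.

With centre O = (0, 0), |OP|² = 197 and r² = 81.
Power of the point: PT² = |PO|² − r² = 116, so PT = 2√29.

2√29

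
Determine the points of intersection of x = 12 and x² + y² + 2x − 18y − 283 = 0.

(12, −5) and (12, 23)

The line gives x = 12. Substituting into the circle:
y² − 18y − 115 = 0
y = 23 or y = −5, giving (12, 23) and (12, −5).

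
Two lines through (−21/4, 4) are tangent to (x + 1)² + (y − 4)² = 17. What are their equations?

4x − y = −25 and 4x + y = −17

A line y − (4) = m(x − (−21/4)) is tangent when its distance from (−1, 4) is √17:
(17/4m − (0))² = 17(m² + 1)
m² − 16 = 0, so m = 4 or m = −4.
With m = 4: 4x − y = −25. With m = −4: 4x + y = −17.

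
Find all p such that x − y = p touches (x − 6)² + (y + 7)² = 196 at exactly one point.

p = 13 ± 14√2

For a tangent, require d(centre, line) = r = 14.
|1·6 − 1·(−7) − p| / √2 = 14
|p − (13)| = 14√2.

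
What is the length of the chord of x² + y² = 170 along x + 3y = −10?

8√10

Centre (0, 0), r² = 170. Perpendicular distance d from centre to line = |10| / √10 = 10/√10.
Half the chord is √(r² − d²) = √(160), so the full chord is 8√10.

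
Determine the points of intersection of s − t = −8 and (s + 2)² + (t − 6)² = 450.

From the line, t = s + 8. Substituting:
2s² + 8s − 442 = 0  ⟹  s² + 4s − 221 = 0
s = 13 or s = −17, giving (13, 21) and (−17, −9).

(−17, −9) and (13, 21)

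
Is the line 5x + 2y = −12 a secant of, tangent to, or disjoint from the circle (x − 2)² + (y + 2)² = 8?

disjoint

Substituting the line into the circle gives 29x² + 64x + 48 = 0.
Δ = 4096 − 5568 = −1472.
No real roots: the line does not meet the circle.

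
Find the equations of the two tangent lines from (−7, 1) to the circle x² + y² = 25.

3x − 4y = −25 and 4x + 3y = −25

Write the tangent as mx − y + (1 − m·(−7)) = 0 and set its distance from the centre to 5:
[m·(7) − (−1)]² = 25(m² + 1)
12m² + 7m − 12 = 0, so m = 3/4 or m = −4/3.
With m = 3/4: 3x − 4y = −25. With m = −4/3: 4x + 3y = −25.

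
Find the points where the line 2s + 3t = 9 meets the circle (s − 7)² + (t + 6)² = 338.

(−6, 7) and (24, −13)

Substitute t = (9 − 2s)/3:
13s² − 234s − 1872 = 0  ⟹  s² − 18s − 144 = 0
s = 24 or s = −6, giving (24, −13) and (−6, 7).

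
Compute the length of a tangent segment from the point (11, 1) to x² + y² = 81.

√41

The centre is (0, 0) and r = 9. The square of the distance from P to the centre is 121 + 1 = 122.
Power of the point: PT² = |PO|² − r² = 41, so PT = √41.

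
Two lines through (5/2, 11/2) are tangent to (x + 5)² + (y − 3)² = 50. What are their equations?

x + y = 8 and 7x − y = 12

A line y − (11/2) = m(x − (5/2)) is tangent when its distance from (−5, 3) is 5√2:
(−15/2m − (−5/2))² = 50(m² + 1)
m² − 6m − 7 = 0, so m = −1 or m = 7.
Through (5/2, 11/2) these give x + y = 8 and 7x − y = 12.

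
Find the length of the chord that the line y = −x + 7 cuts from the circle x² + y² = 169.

Centre (0, 0), r² = 169. Perpendicular distance d from centre to line = |−7| / √2 = 7/√2.
Chord = 2√(r² − d²) = 2·√(289/2) = 17√2.

17√2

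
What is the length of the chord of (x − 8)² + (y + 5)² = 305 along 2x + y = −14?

Centre (8, −5), r² = 305. Perpendicular distance d from centre to line = |25| / √5 = 25/√5.
Chord = 2√(r² − d²) = 2·√(180) = 12√5.

12√5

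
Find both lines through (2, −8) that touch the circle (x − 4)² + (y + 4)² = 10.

x − 3y = 26 and 3x + y = −2

A line y − (−8) = m(x − (2)) is tangent when its distance from (4, −4) is √10:
[m·(2) − (4)]² = 10(m² + 1)
3m² + 8m − 3 = 0, so m = 1/3 or m = −3.
Through (2, −8) these give x − 3y = 26 and 3x + y = −2.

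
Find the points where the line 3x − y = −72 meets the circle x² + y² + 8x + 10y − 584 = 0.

Substitute y = 3x + 72:
10x² + 470x + 5320 = 0  ⟹  x² + 47x + 532 = 0
x = −19 or x = −28, giving (−19, 15) and (−28, −12).

(−28, −12) and (−19, 15)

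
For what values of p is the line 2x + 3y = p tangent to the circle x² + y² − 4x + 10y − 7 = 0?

Tangency holds when the distance from the centre (2, −5) to the line equals the radius 6:
|2·2 + 3·(−5) − p| / √13 = 6
|p − (−11)| = 6√13.

p = −11 ± 6√13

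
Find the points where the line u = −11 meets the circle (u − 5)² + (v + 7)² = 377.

(−11, −18) and (−11, 4)

The line gives u = −11. Substituting into the circle:
v² + 14v − 72 = 0
v = 4 or v = −18, giving (−11, 4) and (−11, −18).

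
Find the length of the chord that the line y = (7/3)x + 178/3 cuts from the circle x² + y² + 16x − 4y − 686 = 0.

The distance from (−8, 2) to the line is 116/√58, and r² = 754.
Half the chord is √(r² − d²) = √(522), so the full chord is 6√58.

6√58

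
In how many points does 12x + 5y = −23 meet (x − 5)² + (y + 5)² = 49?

2

Centre (5, −5), r² = 49. Distance² from centre to line = (58)²/169 = 3364/169.
Since d² < r², the line cuts the circle twice.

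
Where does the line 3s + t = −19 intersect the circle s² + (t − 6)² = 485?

From the line, t = −3s − 19. Substituting:
10s² + 150s + 140 = 0  ⟹  s² + 15s + 14 = 0
s = −1 or s = −14, giving (−1, −16) and (−14, 23).

(−14, 23) and (−1, −16)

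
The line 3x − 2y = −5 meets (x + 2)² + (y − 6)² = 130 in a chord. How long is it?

Express y = (5 + 3x)/2 and substitute into the circle:
13x² − 26x − 455 = 0  ⟹  x² − 2x − 35 = 0
x = 7 or x = −5, giving (7, 13) and (−5, −5).
|(7, 13) − (−5, −5)| = √((12)² + (18)²) = 6√13.

6√13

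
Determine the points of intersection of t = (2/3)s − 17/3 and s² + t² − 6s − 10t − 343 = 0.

(−8, −11) and (22, 9)

From the line, t = (−17 + 2s)/3. Substituting:
13s² − 182s − 2288 = 0  ⟹  s² − 14s − 176 = 0
s = 22 or s = −8, giving (22, 9) and (−8, −11).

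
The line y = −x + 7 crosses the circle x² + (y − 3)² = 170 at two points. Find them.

Substitute y = −x + 7:
2x² − 8x − 154 = 0  ⟹  x² − 4x − 77 = 0
x = 11 or x = −7, giving (11, −4) and (−7, 14).

(−7, 14) and (11, −4)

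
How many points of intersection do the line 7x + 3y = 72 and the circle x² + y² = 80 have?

Substituting the line into the circle gives 58x² − 1008x + 4464 = 0.
Δ = 1016064 − 1035648 = −19584.
No real roots: the line does not meet the circle.

0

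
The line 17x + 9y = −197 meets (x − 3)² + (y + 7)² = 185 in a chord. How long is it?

√370

Substitute y = (−197 − 17x)/9:
370x² + 4070x + 3700 = 0  ⟹  x² + 11x + 10 = 0
x = −1 or x = −10, giving (−1, −20) and (−10, −3).
|(−1, −20) − (−10, −3)| = √((9)² + (−17)²) = √370.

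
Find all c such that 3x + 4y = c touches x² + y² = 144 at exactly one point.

For a tangent, require d(centre, line) = r = 12.
|3·0 + 4·0 − c| / √25 = 12
|c| = 12·5, so c = 60 or c = −60.

c = −60 or c = 60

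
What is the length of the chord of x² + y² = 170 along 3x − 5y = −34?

Centre (0, 0), r² = 170. Perpendicular distance d from centre to line = |34| / √34 = 34/√34.
Chord = 2√(r² − d²) = 2·√(136) = 4√34.

4√34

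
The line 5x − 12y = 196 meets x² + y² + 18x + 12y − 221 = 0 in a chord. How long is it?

26

Express y = (−196 + 5x)/12 and substitute into the circle:
169x² + 1352x − 21632 = 0  ⟹  x² + 8x − 128 = 0
x = 8 or x = −16, giving (8, −13) and (−16, −23).
Chord length = distance between (8, −13) and (−16, −23) = √676 = 26.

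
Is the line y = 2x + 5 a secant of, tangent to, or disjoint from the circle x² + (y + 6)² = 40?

Centre (0, −6), r² = 40. Distance² from centre to line = (11)²/5 = 121/5.
Since d² < r², the line cuts the circle twice.

secant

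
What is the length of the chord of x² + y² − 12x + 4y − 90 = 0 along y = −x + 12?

From the line, y = −x + 12. Substituting:
2x² − 40x + 102 = 0  ⟹  x² − 20x + 51 = 0
x = 17 or x = 3, giving (17, −5) and (3, 9).
Chord length = distance between (17, −5) and (3, 9) = √392 = 14√2.

14√2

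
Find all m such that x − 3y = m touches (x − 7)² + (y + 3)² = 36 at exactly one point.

For a tangent, require d(centre, line) = r = 6.
|1·7 − 3·(−3) − m| / √10 = 6
|m − (16)| = 6√10.

m = 16 ± 6√10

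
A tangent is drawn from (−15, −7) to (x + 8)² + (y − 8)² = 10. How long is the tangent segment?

2√66

The centre is (−8, 8) and r = √10. The square of the distance from P to the centre is 49 + 225 = 274.
By the tangent–radius right angle, tangent length = √(|PO|² − r²) = √264 = 2√66.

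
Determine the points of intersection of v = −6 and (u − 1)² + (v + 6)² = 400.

(−19, −6) and (21, −6)

Substitute v = −6:
u² − 2u − 399 = 0
u = 21 or u = −19, giving (21, −6) and (−19, −6).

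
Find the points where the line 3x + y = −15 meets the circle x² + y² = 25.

(−5, 0) and (−4, −3)

Substitute y = −3x − 15:
10x² + 90x + 200 = 0  ⟹  x² + 9x + 20 = 0
x = −4 or x = −5, giving (−4, −3) and (−5, 0).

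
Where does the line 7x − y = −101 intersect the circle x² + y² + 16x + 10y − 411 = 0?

From the line, y = 7x + 101. Substituting:
50x² + 1500x + 10800 = 0  ⟹  x² + 30x + 216 = 0
x = −12 or x = −18, giving (−12, 17) and (−18, −25).

(−18, −25) and (−12, 17)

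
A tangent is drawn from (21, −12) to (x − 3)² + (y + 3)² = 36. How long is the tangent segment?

With centre O = (3, −3), |OP|² = 405 and r² = 36.
The tangent meets the radius at right angles, so tangent² = |PO|² − r² = 405 − 36 = 369.

3√41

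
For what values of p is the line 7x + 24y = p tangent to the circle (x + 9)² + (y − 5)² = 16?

p = −43 or p = 157

The line touches the circle iff its distance from (−9, 5) is 4:
|7·(−9) + 24·5 − p| / √625 = 4
|p − (57)| = 4·25, so p = 157 or p = −43.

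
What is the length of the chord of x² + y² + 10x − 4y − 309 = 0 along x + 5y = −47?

6√26

The distance from (−5, 2) to the line is 52/√26, and r² = 338.
Chord = 2√(r² − d²) = 2·√(234) = 6√26.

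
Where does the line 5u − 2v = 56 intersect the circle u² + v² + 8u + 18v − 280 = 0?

(0, −28) and (12, 2)

Substitute v = (−56 + 5u)/2:
29u² − 348u = 0  ⟹  u² − 12u = 0
u = 12 or u = 0, giving (12, 2) and (0, −28).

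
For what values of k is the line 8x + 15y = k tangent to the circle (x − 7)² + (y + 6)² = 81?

The line touches the circle iff its distance from (7, −6) is 9:
|8·7 + 15·(−6) − k| / √289 = 9
|k − (−34)| = 9·17, so k = 119 or k = −187.

k = −187 or k = 119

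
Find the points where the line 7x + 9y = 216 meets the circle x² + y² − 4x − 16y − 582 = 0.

From the line, y = (216 − 7x)/9. Substituting:
130x² − 2340x − 31590 = 0  ⟹  x² − 18x − 243 = 0
x = 27 or x = −9, giving (27, 3) and (−9, 31).

(−9, 31) and (27, 3)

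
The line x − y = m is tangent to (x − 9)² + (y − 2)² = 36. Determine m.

The line touches the circle iff its distance from (9, 2) is 6:
|1·9 − 1·2 − m| / √2 = 6
|m − (7)| = 6√2.

m = 7 ± 6√2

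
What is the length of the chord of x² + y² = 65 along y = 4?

Centre (0, 0), r² = 65. Perpendicular distance d from centre to line = |−4| / √1 = 4.
Chord = 2√(r² − d²) = 2·√(49) = 14.

14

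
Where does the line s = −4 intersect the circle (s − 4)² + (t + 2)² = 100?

(−4, −8) and (−4, 4)

The line gives s = −4. Substituting into the circle:
t² + 4t − 32 = 0
t = 4 or t = −8, giving (−4, 4) and (−4, −8).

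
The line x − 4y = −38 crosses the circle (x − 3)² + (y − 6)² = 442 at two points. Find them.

Substitute y = (38 + x)/4:
17x² − 68x − 6732 = 0  ⟹  x² − 4x − 396 = 0
x = 22 or x = −18, giving (22, 15) and (−18, 5).

(−18, 5) and (22, 15)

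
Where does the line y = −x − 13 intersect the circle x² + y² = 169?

Substitute y = −x − 13:
2x² + 26x = 0  ⟹  x² + 13x = 0
x = 0 or x = −13, giving (0, −13) and (−13, 0).

(−13, 0) and (0, −13)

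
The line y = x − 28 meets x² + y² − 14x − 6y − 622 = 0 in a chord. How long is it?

28√2

Express y = x − 28 and substitute into the circle:
2x² − 76x + 330 = 0  ⟹  x² − 38x + 165 = 0
x = 33 or x = 5, giving (33, 5) and (5, −23).
Chord length = distance between (33, 5) and (5, −23) = √1568 = 28√2.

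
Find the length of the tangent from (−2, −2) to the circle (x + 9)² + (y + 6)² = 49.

4

With centre O = (−9, −6), |OP|² = 65 and r² = 49.
By the tangent–radius right angle, tangent length = √(|PO|² − r²) = √16 = 4.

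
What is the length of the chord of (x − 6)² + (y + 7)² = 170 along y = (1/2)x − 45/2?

6√5

Substitute y = (−45 + x)/2:
5x² − 110x + 425 = 0  ⟹  x² − 22x + 85 = 0
x = 17 or x = 5, giving (17, −14) and (5, −20).
Chord length = distance between (17, −14) and (5, −20) = √180 = 6√5.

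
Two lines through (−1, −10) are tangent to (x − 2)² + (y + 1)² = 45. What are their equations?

Let a tangent through (−1, −10) have slope m. Its distance from (2, −1) must equal 3√5:
[m·(3) − (9)]² = 45(m² + 1)
2m² + 3m − 2 = 0, so m = −2 or m = 1/2.
With m = −2: 2x + y = −12. With m = 1/2: x − 2y = 19.

2x + y = −12 and x − 2y = 19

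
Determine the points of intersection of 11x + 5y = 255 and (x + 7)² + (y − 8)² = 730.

From the line, y = (255 − 11x)/5. Substituting:
146x² − 4380x + 29200 = 0  ⟹  x² − 30x + 200 = 0
x = 20 or x = 10, giving (20, 7) and (10, 29).

(10, 29) and (20, 7)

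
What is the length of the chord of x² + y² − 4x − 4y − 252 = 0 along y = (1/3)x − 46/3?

2√10

Centre (2, 2), r² = 260. Perpendicular distance d from centre to line = |−50| / √10 = 50/√10.
Chord = 2√(r² − d²) = 2·√(10) = 2√10.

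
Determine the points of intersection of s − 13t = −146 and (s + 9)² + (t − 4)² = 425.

Substitute t = (146 + s)/13:
170s² + 3230s − 49300 = 0  ⟹  s² + 19s − 290 = 0
s = 10 or s = −29, giving (10, 12) and (−29, 9).

(−29, 9) and (10, 12)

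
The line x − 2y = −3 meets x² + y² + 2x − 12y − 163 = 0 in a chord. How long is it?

12√5

Express y = (3 + x)/2 and substitute into the circle:
5x² − 10x − 715 = 0  ⟹  x² − 2x − 143 = 0
x = 13 or x = −11, giving (13, 8) and (−11, −4).
Chord length = distance between (13, 8) and (−11, −4) = √720 = 12√5.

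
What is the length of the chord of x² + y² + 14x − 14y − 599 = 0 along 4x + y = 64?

8√17

Express y = −4x + 64 and substitute into the circle:
17x² − 442x + 2601 = 0  ⟹  x² − 26x + 153 = 0
x = 17 or x = 9, giving (17, −4) and (9, 28).
Chord length = distance between (17, −4) and (9, 28) = √1088 = 8√17.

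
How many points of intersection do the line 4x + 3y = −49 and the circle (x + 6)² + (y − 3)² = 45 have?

0

Substituting the line into the circle gives 25x² + 572x + 3283 = 0.
Δ = 327184 − 328300 = −1116.
No real roots: the line does not meet the circle.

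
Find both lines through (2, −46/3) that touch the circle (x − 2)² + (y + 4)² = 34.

5x + 3y = −36 and 5x − 3y = 56

Write the tangent as mx − y + (−46/3 − m·(2)) = 0 and set its distance from the centre to √34:
[m·(0) − (34/3)]² = 34(m² + 1)
9m² − 25 = 0, so m = −5/3 or m = 5/3.
Through (2, −46/3) these give 5x + 3y = −36 and 5x − 3y = 56.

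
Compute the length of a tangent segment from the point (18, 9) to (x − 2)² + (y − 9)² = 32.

The centre is (2, 9) and r = 4√2. The square of the distance from P to the centre is 256 + 0 = 256.
Power of the point: PT² = |PO|² − r² = 224, so PT = 4√14.

4√14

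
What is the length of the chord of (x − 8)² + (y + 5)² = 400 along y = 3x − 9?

12√10

Centre (8, −5), r² = 400. Perpendicular distance d from centre to line = |20| / √10 = 20/√10.
Chord = 2√(r² − d²) = 2·√(360) = 12√10.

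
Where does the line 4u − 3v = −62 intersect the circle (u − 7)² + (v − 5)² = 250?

(−8, 10) and (−2, 18)

From the line, v = (62 + 4u)/3. Substituting:
25u² + 250u + 400 = 0  ⟹  u² + 10u + 16 = 0
u = −2 or u = −8, giving (−2, 18) and (−8, 10).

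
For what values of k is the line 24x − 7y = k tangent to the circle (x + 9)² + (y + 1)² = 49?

The line touches the circle iff its distance from (−9, −1) is 7:
|24·(−9) − 7·(−1) − k| / √625 = 7
|k − (−209)| = 7·25, so k = −34 or k = −384.

k = −384 or k = −34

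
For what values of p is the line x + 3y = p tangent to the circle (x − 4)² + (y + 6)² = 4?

Tangency holds when the distance from the centre (4, −6) to the line equals the radius 2:
|1·4 + 3·(−6) − p| / √10 = 2
|p − (−14)| = 2√10.

p = −14 ± 2√10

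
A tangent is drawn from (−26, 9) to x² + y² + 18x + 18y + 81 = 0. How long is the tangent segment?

Centre (−9, −9), r² = 81. |PO|² = (−17)² + (18)² = 613.
The tangent meets the radius at right angles, so tangent² = |PO|² − r² = 613 − 81 = 532.

2√133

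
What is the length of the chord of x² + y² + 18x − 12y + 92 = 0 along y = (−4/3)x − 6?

Express y = (−18 − 4x)/3 and substitute into the circle:
25x² + 450x + 1800 = 0  ⟹  x² + 18x + 72 = 0
x = −6 or x = −12, giving (−6, 2) and (−12, 10).
Chord length = distance between (−6, 2) and (−12, 10) = √100 = 10.

10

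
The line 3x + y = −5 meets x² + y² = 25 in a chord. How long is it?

Centre (0, 0), r² = 25. Perpendicular distance d from centre to line = |5| / √10 = 5/√10.
Chord = 2√(r² − d²) = 2·√(45/2) = 3√10.

3√10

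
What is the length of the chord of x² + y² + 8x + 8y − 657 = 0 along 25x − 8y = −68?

2√689

Substitute y = (68 + 25x)/8:
689x² + 5512x − 33072 = 0  ⟹  x² + 8x − 48 = 0
x = 4 or x = −12, giving (4, 21) and (−12, −29).
|(4, 21) − (−12, −29)| = √((16)² + (50)²) = 2√689.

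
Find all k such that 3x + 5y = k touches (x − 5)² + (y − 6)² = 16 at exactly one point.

k = 45 ± 4√34

For a tangent, require d(centre, line) = r = 4.
|3·5 + 5·6 − k| / √34 = 4
|k − (45)| = 4√34.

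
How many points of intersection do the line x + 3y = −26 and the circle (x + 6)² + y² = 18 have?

0

Substituting the line into the circle gives 10x² + 160x + 838 = 0.
Δ = 25600 − 33520 = −7920.
No real roots: the line does not meet the circle.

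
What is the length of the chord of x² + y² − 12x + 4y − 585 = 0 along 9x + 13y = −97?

Express y = (−97 − 9x)/13 and substitute into the circle:
250x² − 750x − 94500 = 0  ⟹  x² − 3x − 378 = 0
x = 21 or x = −18, giving (21, −22) and (−18, 5).
|(21, −22) − (−18, 5)| = √((39)² + (−27)²) = 15√10.

15√10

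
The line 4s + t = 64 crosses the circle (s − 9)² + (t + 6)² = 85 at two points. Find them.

(16, 0) and (18, −8)

From the line, t = −4s + 64. Substituting:
17s² − 578s + 4896 = 0  ⟹  s² − 34s + 288 = 0
s = 18 or s = 16, giving (18, −8) and (16, 0).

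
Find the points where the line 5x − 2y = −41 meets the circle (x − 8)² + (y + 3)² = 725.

(−15, −17) and (1, 23)

From the line, y = (41 + 5x)/2. Substituting:
29x² + 406x − 435 = 0  ⟹  x² + 14x − 15 = 0
x = 1 or x = −15, giving (1, 23) and (−15, −17).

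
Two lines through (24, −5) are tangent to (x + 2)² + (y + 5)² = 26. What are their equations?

A line y − (−5) = m(x − (24)) is tangent when its distance from (−2, −5) is √26:
(−26m − (0))² = 26(m² + 1)
25m² − 1 = 0, so m = 1/5 or m = −1/5.
With m = 1/5: x − 5y = 49. With m = −1/5: x + 5y = −1.

x − 5y = 49 and x + 5y = −1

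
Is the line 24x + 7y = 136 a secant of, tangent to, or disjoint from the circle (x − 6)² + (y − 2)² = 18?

secant

Centre (6, 2), r² = 18. Distance² from centre to line = (22)²/625 = 484/625.
Since d² < r², the line cuts the circle twice.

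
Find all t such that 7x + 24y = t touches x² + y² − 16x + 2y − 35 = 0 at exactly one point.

t = −218 or t = 282

For a tangent, require d(centre, line) = r = 10.
|7·8 + 24·(−1) − t| / √625 = 10
|t − (32)| = 10·25, so t = 282 or t = −218.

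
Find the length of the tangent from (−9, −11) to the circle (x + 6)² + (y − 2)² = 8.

√170

The centre is (−6, 2) and r = 2√2. The square of the distance from P to the centre is 9 + 169 = 178.
Power of the point: PT² = |PO|² − r² = 170, so PT = √170.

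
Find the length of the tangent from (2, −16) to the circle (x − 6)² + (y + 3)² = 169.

4

With centre O = (6, −3), |OP|² = 185 and r² = 169.
By the tangent–radius right angle, tangent length = √(|PO|² − r²) = √16 = 4.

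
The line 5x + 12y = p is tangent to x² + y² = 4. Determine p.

p = −26 or p = 26

For a tangent, require d(centre, line) = r = 2.
|5·0 + 12·0 − p| / √169 = 2
|p| = 2·13, so p = 26 or p = −26.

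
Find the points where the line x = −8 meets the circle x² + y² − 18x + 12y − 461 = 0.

(−8, −23) and (−8, 11)

The line gives x = −8. Substituting into the circle:
y² + 12y − 253 = 0
y = 11 or y = −23, giving (−8, 11) and (−8, −23).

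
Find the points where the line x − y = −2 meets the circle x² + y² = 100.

Substitute y = x + 2:
2x² + 4x − 96 = 0  ⟹  x² + 2x − 48 = 0
x = 6 or x = −8, giving (6, 8) and (−8, −6).

(−8, −6) and (6, 8)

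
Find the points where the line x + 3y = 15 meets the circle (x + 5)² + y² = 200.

Substitute y = (15 − x)/3:
10x² + 60x − 1350 = 0  ⟹  x² + 6x − 135 = 0
x = 9 or x = −15, giving (9, 2) and (−15, 10).

(−15, 10) and (9, 2)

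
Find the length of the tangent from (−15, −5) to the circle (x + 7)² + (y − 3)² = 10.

Centre (−7, 3), r² = 10. |PO|² = (−8)² + (−8)² = 128.
By the tangent–radius right angle, tangent length = √(|PO|² − r²) = √118.

√118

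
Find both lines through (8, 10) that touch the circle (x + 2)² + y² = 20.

x − 2y = −12 and 2x − y = 6

A line y − (10) = m(x − (8)) is tangent when its distance from (−2, 0) is 2√5:
[m·(−10) − (−10)]² = 20(m² + 1)
2m² − 5m + 2 = 0, so m = 1/2 or m = 2.
Through (8, 10) these give x − 2y = −12 and 2x − y = 6.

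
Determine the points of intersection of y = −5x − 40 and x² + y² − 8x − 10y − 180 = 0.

(−10, 10) and (−7, −5)

From the line, y = −5x − 40. Substituting:
26x² + 442x + 1820 = 0  ⟹  x² + 17x + 70 = 0
x = −7 or x = −10, giving (−7, −5) and (−10, 10).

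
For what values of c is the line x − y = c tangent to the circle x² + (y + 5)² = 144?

c = 5 ± 12√2

The line touches the circle iff its distance from (0, −5) is 12:
|1·0 − 1·(−5) − c| / √2 = 12
|c − (5)| = 12√2.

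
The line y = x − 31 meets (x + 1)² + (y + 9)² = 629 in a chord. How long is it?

The distance from (−1, −9) to the line is 23/√2, and r² = 629.
Chord = 2√(r² − d²) = 2·√(729/2) = 27√2.

27√2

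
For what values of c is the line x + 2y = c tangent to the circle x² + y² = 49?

c = ±7√5

Tangency holds when the distance from the centre (0, 0) to the line equals the radius 7:
|1·0 + 2·0 − c| / √5 = 7
|c| = 7√5.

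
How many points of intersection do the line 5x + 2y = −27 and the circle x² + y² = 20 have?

0

Centre (0, 0), r² = 20. Distance² from centre to line = (27)²/29 = 729/29.
Since d² > r², the line lies outside the circle.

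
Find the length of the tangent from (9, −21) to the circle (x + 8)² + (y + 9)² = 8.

5√17

Centre (−8, −9), r² = 8. |PO|² = (17)² + (−12)² = 433.
The tangent meets the radius at right angles, so tangent² = |PO|² − r² = 433 − 8 = 425.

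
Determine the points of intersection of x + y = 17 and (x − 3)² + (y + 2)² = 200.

(5, 12) and (17, 0)

Substitute y = −x + 17:
2x² − 44x + 170 = 0  ⟹  x² − 22x + 85 = 0
x = 17 or x = 5, giving (17, 0) and (5, 12).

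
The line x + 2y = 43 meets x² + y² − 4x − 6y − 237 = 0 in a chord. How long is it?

Express y = (43 − x)/2 and substitute into the circle:
5x² − 90x + 385 = 0  ⟹  x² − 18x + 77 = 0
x = 11 or x = 7, giving (11, 16) and (7, 18).
|(11, 16) − (7, 18)| = √((4)² + (−2)²) = 2√5.

2√5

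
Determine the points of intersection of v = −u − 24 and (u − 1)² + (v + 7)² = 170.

Express v = −u − 24 and substitute into the circle:
2u² + 32u + 120 = 0  ⟹  u² + 16u + 60 = 0
u = −6 or u = −10, giving (−6, −18) and (−10, −14).

(−10, −14) and (−6, −18)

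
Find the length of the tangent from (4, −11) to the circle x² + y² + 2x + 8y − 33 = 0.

2√6

Centre (−1, −4), r² = 50. |PO|² = (5)² + (−7)² = 74.
Power of the point: PT² = |PO|² − r² = 24, so PT = 2√6.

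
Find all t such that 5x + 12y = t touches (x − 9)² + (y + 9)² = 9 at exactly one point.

t = −102 or t = −24

The line touches the circle iff its distance from (9, −9) is 3:
|5·9 + 12·(−9) − t| / √169 = 3
|t − (−63)| = 3·13, so t = −24 or t = −102.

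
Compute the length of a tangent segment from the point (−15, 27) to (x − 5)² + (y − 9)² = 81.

√643

The centre is (5, 9) and r = 9. The square of the distance from P to the centre is 400 + 324 = 724.
By the tangent–radius right angle, tangent length = √(|PO|² − r²) = √643.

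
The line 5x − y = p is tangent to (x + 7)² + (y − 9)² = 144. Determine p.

The line touches the circle iff its distance from (−7, 9) is 12:
|5·(−7) − 1·9 − p| / √26 = 12
|p − (−44)| = 12√26.

p = −44 ± 12√26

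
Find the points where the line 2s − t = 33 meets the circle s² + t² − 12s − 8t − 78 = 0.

From the line, t = 2s − 33. Substituting:
5s² − 160s + 1275 = 0  ⟹  s² − 32s + 255 = 0
s = 17 or s = 15, giving (17, 1) and (15, −3).

(15, −3) and (17, 1)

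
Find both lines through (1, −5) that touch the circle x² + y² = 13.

2x + 3y = −13 and 3x − 2y = 13

Let a tangent through (1, −5) have slope m. Its distance from (0, 0) must equal √13:
[m·(−1) − (5)]² = 13(m² + 1)
6m² − 5m − 6 = 0, so m = −2/3 or m = 3/2.
Through (1, −5) these give 2x + 3y = −13 and 3x − 2y = 13.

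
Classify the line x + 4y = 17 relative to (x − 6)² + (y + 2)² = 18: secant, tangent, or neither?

Substituting the line into the circle gives 17x² − 242x + 913 = 0.
Δ = 58564 − 62084 = −3520.
No real roots: the line does not meet the circle.

neither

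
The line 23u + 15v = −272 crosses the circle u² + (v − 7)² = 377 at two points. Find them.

(−19, 11) and (−4, −12)

Substitute v = (−272 − 23u)/15:
754u² + 17342u + 57304 = 0  ⟹  u² + 23u + 76 = 0
u = −4 or u = −19, giving (−4, −12) and (−19, 11).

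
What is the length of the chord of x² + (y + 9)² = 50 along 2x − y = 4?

Centre (0, −9), r² = 50. Perpendicular distance d from centre to line = |5| / √5 = 5/√5.
Chord = 2√(r² − d²) = 2·√(45) = 6√5.

6√5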